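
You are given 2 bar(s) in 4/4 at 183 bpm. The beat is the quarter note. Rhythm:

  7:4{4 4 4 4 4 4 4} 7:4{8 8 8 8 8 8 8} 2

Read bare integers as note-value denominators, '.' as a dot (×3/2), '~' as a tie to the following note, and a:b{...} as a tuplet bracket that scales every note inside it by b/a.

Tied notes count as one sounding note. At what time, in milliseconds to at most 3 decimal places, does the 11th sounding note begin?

note 11 onset = 34/7b = 1592.506ms

1. 0.0ms @ 0 + 187.354ms (4/7)
2. 187.354ms @ 4/7 + 187.354ms (4/7)
3. 374.707ms @ 8/7 + 187.354ms (4/7)
4. 562.061ms @ 12/7 + 187.354ms (4/7)
5. 749.415ms @ 16/7 + 187.354ms (4/7)
6. 936.768ms @ 20/7 + 187.354ms (4/7)
7. 1124.122ms @ 24/7 + 187.354ms (4/7)
8. 1311.475ms @ 4 + 93.677ms (2/7)
9. 1405.152ms @ 30/7 + 93.677ms (2/7)
10. 1498.829ms @ 32/7 + 93.677ms (2/7)
11. 1592.506ms @ 34/7 + 93.677ms (2/7)
12. 1686.183ms @ 36/7 + 93.677ms (2/7)
13. 1779.859ms @ 38/7 + 93.677ms (2/7)
14. 1873.536ms @ 40/7 + 93.677ms (2/7)
15. 1967.213ms @ 6 + 655.738ms (2)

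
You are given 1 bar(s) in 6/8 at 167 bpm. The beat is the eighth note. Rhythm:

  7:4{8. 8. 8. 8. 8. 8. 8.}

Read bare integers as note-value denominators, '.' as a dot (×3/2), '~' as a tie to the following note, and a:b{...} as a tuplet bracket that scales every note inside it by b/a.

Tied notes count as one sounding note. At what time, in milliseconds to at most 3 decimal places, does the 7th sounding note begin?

note 7 onset = 36/7b = 1847.733ms

1. 0.0ms @ 0 + 307.956ms (6/7)
2. 307.956ms @ 6/7 + 307.956ms (6/7)
3. 615.911ms @ 12/7 + 307.956ms (6/7)
4. 923.867ms @ 18/7 + 307.956ms (6/7)
5. 1231.822ms @ 24/7 + 307.956ms (6/7)
6. 1539.778ms @ 30/7 + 307.956ms (6/7)
7. 1847.733ms @ 36/7 + 307.956ms (6/7)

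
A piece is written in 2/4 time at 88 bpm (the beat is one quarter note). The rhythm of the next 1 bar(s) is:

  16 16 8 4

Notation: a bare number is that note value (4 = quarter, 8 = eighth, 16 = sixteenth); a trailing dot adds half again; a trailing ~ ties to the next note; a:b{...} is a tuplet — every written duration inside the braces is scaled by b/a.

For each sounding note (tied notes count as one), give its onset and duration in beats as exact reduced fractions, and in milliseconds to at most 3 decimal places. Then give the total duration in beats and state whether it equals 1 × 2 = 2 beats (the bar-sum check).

1) 0.0ms=0b +170.455ms=1/4b
2) 170.455ms=1/4b +170.455ms=1/4b
3) 340.909ms=1/2b +340.909ms=1/2b
4) 681.818ms=1b +681.818ms=1b
Σ=2b of 2 (88bpm 2/4) — PASS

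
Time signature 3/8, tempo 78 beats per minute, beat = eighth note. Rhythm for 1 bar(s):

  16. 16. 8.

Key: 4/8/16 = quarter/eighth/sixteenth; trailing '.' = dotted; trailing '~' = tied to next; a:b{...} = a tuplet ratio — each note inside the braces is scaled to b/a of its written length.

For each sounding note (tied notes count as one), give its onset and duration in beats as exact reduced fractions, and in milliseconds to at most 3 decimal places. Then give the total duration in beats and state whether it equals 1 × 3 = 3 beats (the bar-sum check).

1) 0.0ms=0b +576.923ms=3/4b
2) 576.923ms=3/4b +576.923ms=3/4b
3) 1153.846ms=3/2b +1153.846ms=3/2b
Σ=3b of 3 (78bpm 3/8) — PASS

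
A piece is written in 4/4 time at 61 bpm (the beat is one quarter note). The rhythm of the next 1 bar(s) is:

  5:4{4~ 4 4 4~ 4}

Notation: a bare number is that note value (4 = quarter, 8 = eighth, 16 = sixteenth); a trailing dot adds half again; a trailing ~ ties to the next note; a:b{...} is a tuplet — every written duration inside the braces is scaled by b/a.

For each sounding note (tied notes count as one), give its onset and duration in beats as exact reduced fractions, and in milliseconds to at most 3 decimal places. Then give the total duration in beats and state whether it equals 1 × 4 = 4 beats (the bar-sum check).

1) 0.0ms=0b +1573.77ms=8/5b
2) 1573.77ms=8/5b +786.885ms=4/5b
3) 2360.656ms=12/5b +1573.77ms=8/5b
Σ=4b of 4 (61bpm 4/4) — PASS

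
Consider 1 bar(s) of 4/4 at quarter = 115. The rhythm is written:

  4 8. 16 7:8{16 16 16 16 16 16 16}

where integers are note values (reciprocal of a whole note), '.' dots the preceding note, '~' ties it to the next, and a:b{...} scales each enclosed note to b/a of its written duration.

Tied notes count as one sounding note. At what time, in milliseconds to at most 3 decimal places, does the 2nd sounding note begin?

1. 0.0ms @ 0 + 521.739ms (1)
2. 521.739ms @ 1 + 391.304ms (3/4)
3. 913.043ms @ 7/4 + 130.435ms (1/4)
4. 1043.478ms @ 2 + 149.068ms (2/7)
5. 1192.547ms @ 16/7 + 149.068ms (2/7)
6. 1341.615ms @ 18/7 + 149.068ms (2/7)
7. 1490.683ms @ 20/7 + 149.068ms (2/7)
8. 1639.752ms @ 22/7 + 149.068ms (2/7)
9. 1788.82ms @ 24/7 + 149.068ms (2/7)
10. 1937.888ms @ 26/7 + 149.068ms (2/7)

note 2 onset = 1b = 521.739ms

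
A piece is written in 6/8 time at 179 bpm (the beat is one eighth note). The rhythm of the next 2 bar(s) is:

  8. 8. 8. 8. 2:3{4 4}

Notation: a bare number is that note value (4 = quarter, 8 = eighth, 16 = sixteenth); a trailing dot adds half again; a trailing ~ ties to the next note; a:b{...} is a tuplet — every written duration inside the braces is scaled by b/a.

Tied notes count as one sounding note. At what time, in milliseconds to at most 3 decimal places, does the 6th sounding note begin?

1. 0.0ms @ 0 + 502.793ms (3/2)
2. 502.793ms @ 3/2 + 502.793ms (3/2)
3. 1005.587ms @ 3 + 502.793ms (3/2)
4. 1508.38ms @ 9/2 + 502.793ms (3/2)
5. 2011.173ms @ 6 + 1005.587ms (3)
6. 3016.76ms @ 9 + 1005.587ms (3)

note 6 onset = 9b = 3016.76ms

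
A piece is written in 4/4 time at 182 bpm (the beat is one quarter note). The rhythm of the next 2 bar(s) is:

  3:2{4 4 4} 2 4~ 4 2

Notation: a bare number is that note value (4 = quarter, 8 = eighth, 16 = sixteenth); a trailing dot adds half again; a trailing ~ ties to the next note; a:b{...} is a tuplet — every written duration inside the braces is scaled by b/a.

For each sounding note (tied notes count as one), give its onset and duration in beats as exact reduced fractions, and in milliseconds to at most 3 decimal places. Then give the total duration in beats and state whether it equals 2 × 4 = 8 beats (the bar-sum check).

1) 0.0ms=0b +219.78ms=2/3b
2) 219.78ms=2/3b +219.78ms=2/3b
3) 439.56ms=4/3b +219.78ms=2/3b
4) 659.341ms=2b +659.341ms=2b
5) 1318.681ms=4b +659.341ms=2b
6) 1978.022ms=6b +659.341ms=2b
Σ=8b of 8 (182bpm 4/4) — PASS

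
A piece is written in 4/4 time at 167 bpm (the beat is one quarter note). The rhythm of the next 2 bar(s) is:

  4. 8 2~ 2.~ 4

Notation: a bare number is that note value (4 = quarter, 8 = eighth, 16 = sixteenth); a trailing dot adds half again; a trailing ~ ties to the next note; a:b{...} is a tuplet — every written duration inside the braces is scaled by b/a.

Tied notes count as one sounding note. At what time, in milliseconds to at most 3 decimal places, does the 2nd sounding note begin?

1. 0.0ms @ 0 + 538.922ms (3/2)
2. 538.922ms @ 3/2 + 179.641ms (1/2)
3. 718.563ms @ 2 + 2155.689ms (6)

note 2 onset = 3/2b = 538.922ms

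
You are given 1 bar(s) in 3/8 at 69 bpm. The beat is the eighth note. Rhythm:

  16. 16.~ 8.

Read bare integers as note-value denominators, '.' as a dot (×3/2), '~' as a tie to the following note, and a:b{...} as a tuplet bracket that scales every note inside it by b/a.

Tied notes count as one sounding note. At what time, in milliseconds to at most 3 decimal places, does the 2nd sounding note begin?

1. 0.0ms @ 0 + 652.174ms (3/4)
2. 652.174ms @ 3/4 + 1956.522ms (9/4)

note 2 onset = 3/4b = 652.174ms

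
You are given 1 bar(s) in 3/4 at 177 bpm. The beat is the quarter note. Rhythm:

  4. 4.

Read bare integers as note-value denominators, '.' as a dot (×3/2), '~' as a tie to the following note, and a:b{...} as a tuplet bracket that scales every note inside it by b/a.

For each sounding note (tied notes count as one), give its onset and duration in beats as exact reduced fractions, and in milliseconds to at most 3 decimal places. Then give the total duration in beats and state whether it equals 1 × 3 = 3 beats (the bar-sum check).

1) 0.0ms=0b +508.475ms=3/2b
2) 508.475ms=3/2b +508.475ms=3/2b
Σ=3b of 3 (177bpm 3/4) — PASS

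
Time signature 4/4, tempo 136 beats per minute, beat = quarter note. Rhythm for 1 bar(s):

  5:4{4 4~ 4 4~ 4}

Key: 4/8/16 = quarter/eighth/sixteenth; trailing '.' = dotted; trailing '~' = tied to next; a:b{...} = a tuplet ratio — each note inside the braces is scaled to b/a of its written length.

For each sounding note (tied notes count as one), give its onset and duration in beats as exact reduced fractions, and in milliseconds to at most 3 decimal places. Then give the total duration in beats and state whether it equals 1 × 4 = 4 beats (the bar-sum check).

1) 0.0ms=0b +352.941ms=4/5b
2) 352.941ms=4/5b +705.882ms=8/5b
3) 1058.824ms=12/5b +705.882ms=8/5b
Σ=4b of 4 (136bpm 4/4) — PASS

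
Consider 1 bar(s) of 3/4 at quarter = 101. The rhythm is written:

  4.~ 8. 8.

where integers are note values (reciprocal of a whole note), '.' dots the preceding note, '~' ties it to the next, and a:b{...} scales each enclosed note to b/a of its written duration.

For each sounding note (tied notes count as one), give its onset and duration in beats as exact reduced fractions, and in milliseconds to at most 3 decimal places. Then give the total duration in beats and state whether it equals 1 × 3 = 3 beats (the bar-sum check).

1) 0.0ms=0b +1336.634ms=9/4b
2) 1336.634ms=9/4b +445.545ms=3/4b
Σ=3b of 3 (101bpm 3/4) — PASS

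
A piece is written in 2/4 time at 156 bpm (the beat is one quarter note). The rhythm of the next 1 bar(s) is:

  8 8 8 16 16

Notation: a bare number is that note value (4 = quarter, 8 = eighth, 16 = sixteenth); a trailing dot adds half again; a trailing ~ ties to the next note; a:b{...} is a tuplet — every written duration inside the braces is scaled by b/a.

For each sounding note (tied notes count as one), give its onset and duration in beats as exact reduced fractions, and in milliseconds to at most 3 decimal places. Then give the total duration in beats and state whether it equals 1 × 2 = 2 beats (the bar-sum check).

1) 0.0ms=0b +192.308ms=1/2b
2) 192.308ms=1/2b +192.308ms=1/2b
3) 384.615ms=1b +192.308ms=1/2b
4) 576.923ms=3/2b +96.154ms=1/4b
5) 673.077ms=7/4b +96.154ms=1/4b
Σ=2b of 2 (156bpm 2/4) — PASS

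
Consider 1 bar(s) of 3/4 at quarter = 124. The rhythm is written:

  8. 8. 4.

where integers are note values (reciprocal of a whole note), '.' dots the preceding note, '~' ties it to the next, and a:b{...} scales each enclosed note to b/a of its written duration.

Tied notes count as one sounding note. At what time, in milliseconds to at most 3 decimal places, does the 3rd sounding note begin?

note 3 onset = 3/2b = 725.806ms

1. 0.0ms @ 0 + 362.903ms (3/4)
2. 362.903ms @ 3/4 + 362.903ms (3/4)
3. 725.806ms @ 3/2 + 725.806ms (3/2)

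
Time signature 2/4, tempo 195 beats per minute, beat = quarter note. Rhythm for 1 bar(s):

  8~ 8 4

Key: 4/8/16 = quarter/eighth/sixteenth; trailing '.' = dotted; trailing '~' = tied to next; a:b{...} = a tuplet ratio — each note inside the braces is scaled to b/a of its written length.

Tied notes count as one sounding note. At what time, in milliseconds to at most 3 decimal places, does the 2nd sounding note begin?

1. 0.0ms @ 0 + 307.692ms (1)
2. 307.692ms @ 1 + 307.692ms (1)

note 2 onset = 1b = 307.692ms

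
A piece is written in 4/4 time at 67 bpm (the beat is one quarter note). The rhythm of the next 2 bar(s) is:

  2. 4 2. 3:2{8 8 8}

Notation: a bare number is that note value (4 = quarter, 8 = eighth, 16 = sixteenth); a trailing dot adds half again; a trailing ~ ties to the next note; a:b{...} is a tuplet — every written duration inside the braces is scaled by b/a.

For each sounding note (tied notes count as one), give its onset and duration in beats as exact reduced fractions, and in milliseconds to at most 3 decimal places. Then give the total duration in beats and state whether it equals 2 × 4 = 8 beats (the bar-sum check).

1) 0.0ms=0b +2686.567ms=3b
2) 2686.567ms=3b +895.522ms=1b
3) 3582.09ms=4b +2686.567ms=3b
4) 6268.657ms=7b +298.507ms=1/3b
5) 6567.164ms=22/3b +298.507ms=1/3b
6) 6865.672ms=23/3b +298.507ms=1/3b
Σ=8b of 8 (67bpm 4/4) — PASS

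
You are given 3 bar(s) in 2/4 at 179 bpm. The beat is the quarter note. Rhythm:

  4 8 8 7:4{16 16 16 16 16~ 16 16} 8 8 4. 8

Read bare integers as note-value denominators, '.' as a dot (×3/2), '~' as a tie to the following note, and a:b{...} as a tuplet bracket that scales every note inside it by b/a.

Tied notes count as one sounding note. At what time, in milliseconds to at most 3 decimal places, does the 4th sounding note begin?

1. 0.0ms @ 0 + 335.196ms (1)
2. 335.196ms @ 1 + 167.598ms (1/2)
3. 502.793ms @ 3/2 + 167.598ms (1/2)
4. 670.391ms @ 2 + 47.885ms (1/7)
5. 718.276ms @ 15/7 + 47.885ms (1/7)
6. 766.161ms @ 16/7 + 47.885ms (1/7)
7. 814.046ms @ 17/7 + 47.885ms (1/7)
8. 861.931ms @ 18/7 + 95.77ms (2/7)
9. 957.702ms @ 20/7 + 47.885ms (1/7)
10. 1005.587ms @ 3 + 167.598ms (1/2)
11. 1173.184ms @ 7/2 + 167.598ms (1/2)
12. 1340.782ms @ 4 + 502.793ms (3/2)
13. 1843.575ms @ 11/2 + 167.598ms (1/2)

note 4 onset = 2b = 670.391ms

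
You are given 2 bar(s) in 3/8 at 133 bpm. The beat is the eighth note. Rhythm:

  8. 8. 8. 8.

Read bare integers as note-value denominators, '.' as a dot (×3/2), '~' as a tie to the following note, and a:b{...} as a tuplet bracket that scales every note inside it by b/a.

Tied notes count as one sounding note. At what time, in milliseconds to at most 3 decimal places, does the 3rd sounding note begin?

1. 0.0ms @ 0 + 676.692ms (3/2)
2. 676.692ms @ 3/2 + 676.692ms (3/2)
3. 1353.383ms @ 3 + 676.692ms (3/2)
4. 2030.075ms @ 9/2 + 676.692ms (3/2)

note 3 onset = 3b = 1353.383ms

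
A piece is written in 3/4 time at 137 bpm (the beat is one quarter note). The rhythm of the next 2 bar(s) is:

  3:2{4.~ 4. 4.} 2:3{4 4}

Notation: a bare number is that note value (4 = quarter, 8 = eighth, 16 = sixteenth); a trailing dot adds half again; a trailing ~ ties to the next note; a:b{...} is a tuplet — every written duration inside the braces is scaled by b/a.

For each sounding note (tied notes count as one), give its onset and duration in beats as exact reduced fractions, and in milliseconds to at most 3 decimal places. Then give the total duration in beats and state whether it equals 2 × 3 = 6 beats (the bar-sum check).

1) 0.0ms=0b +875.912ms=2b
2) 875.912ms=2b +437.956ms=1b
3) 1313.869ms=3b +656.934ms=3/2b
4) 1970.803ms=9/2b +656.934ms=3/2b
Σ=6b of 6 (137bpm 3/4) — PASS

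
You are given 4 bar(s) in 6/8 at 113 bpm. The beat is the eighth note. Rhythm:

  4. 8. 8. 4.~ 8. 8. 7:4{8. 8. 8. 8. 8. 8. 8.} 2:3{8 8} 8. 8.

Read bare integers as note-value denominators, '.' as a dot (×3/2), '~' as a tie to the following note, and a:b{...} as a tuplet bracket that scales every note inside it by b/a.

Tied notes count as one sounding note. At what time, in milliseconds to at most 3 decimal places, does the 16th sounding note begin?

note 16 onset = 45/2b = 11946.903ms

1. 0.0ms @ 0 + 1592.92ms (3)
2. 1592.92ms @ 3 + 796.46ms (3/2)
3. 2389.381ms @ 9/2 + 796.46ms (3/2)
4. 3185.841ms @ 6 + 2389.381ms (9/2)
5. 5575.221ms @ 21/2 + 796.46ms (3/2)
6. 6371.681ms @ 12 + 455.12ms (6/7)
7. 6826.802ms @ 90/7 + 455.12ms (6/7)
8. 7281.922ms @ 96/7 + 455.12ms (6/7)
9. 7737.042ms @ 102/7 + 455.12ms (6/7)
10. 8192.162ms @ 108/7 + 455.12ms (6/7)
11. 8647.282ms @ 114/7 + 455.12ms (6/7)
12. 9102.402ms @ 120/7 + 455.12ms (6/7)
13. 9557.522ms @ 18 + 796.46ms (3/2)
14. 10353.982ms @ 39/2 + 796.46ms (3/2)
15. 11150.442ms @ 21 + 796.46ms (3/2)
16. 11946.903ms @ 45/2 + 796.46ms (3/2)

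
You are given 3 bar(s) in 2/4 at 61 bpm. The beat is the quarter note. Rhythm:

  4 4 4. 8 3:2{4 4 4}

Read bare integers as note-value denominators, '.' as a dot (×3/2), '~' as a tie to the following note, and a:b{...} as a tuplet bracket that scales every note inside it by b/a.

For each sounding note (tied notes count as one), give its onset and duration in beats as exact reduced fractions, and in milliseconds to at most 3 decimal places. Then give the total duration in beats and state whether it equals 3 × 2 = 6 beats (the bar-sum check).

1) 0.0ms=0b +983.607ms=1b
2) 983.607ms=1b +983.607ms=1b
3) 1967.213ms=2b +1475.41ms=3/2b
4) 3442.623ms=7/2b +491.803ms=1/2b
5) 3934.426ms=4b +655.738ms=2/3b
6) 4590.164ms=14/3b +655.738ms=2/3b
7) 5245.902ms=16/3b +655.738ms=2/3b
Σ=6b of 6 (61bpm 2/4) — PASS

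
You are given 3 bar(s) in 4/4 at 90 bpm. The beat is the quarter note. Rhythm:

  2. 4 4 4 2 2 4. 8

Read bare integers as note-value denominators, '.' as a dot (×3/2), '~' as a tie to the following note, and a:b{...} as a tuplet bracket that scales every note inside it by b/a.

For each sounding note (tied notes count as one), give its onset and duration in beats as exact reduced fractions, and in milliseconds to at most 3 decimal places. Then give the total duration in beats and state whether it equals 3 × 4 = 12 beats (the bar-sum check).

1) 0.0ms=0b +2000.0ms=3b
2) 2000.0ms=3b +666.667ms=1b
3) 2666.667ms=4b +666.667ms=1b
4) 3333.333ms=5b +666.667ms=1b
5) 4000.0ms=6b +1333.333ms=2b
6) 5333.333ms=8b +1333.333ms=2b
7) 6666.667ms=10b +1000.0ms=3/2b
8) 7666.667ms=23/2b +333.333ms=1/2b
Σ=12b of 12 (90bpm 4/4) — PASS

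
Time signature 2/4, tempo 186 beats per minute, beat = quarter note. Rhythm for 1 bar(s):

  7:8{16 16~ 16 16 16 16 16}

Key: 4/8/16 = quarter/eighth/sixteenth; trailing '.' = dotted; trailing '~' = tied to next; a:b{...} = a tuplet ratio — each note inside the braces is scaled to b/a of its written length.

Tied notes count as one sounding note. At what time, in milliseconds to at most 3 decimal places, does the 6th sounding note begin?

note 6 onset = 12/7b = 552.995ms

1. 0.0ms @ 0 + 92.166ms (2/7)
2. 92.166ms @ 2/7 + 184.332ms (4/7)
3. 276.498ms @ 6/7 + 92.166ms (2/7)
4. 368.664ms @ 8/7 + 92.166ms (2/7)
5. 460.829ms @ 10/7 + 92.166ms (2/7)
6. 552.995ms @ 12/7 + 92.166ms (2/7)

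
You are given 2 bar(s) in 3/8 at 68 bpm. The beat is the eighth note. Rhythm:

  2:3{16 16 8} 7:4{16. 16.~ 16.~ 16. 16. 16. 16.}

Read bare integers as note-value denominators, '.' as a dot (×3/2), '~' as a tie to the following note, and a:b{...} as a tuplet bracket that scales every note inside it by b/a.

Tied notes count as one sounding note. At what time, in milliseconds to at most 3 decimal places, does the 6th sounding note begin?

1. 0.0ms @ 0 + 661.765ms (3/4)
2. 661.765ms @ 3/4 + 661.765ms (3/4)
3. 1323.529ms @ 3/2 + 1323.529ms (3/2)
4. 2647.059ms @ 3 + 378.151ms (3/7)
5. 3025.21ms @ 24/7 + 1134.454ms (9/7)
6. 4159.664ms @ 33/7 + 378.151ms (3/7)
7. 4537.815ms @ 36/7 + 378.151ms (3/7)
8. 4915.966ms @ 39/7 + 378.151ms (3/7)

note 6 onset = 33/7b = 4159.664ms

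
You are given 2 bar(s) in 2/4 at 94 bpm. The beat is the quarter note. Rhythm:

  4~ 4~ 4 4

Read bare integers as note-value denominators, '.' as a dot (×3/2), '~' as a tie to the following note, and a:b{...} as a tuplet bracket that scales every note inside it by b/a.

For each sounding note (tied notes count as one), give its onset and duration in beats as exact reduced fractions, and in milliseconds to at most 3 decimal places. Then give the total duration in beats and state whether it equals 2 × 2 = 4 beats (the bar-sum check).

1) 0.0ms=0b +1914.894ms=3b
2) 1914.894ms=3b +638.298ms=1b
Σ=4b of 4 (94bpm 2/4) — PASS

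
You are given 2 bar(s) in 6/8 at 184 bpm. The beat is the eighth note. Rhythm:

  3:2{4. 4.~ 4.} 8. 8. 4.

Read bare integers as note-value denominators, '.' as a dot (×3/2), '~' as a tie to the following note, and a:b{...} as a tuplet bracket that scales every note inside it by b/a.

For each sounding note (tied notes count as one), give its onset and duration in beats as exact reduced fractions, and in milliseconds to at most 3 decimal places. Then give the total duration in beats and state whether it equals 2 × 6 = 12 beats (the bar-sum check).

1) 0.0ms=0b +652.174ms=2b
2) 652.174ms=2b +1304.348ms=4b
3) 1956.522ms=6b +489.13ms=3/2b
4) 2445.652ms=15/2b +489.13ms=3/2b
5) 2934.783ms=9b +978.261ms=3b
Σ=12b of 12 (184bpm 6/8) — PASS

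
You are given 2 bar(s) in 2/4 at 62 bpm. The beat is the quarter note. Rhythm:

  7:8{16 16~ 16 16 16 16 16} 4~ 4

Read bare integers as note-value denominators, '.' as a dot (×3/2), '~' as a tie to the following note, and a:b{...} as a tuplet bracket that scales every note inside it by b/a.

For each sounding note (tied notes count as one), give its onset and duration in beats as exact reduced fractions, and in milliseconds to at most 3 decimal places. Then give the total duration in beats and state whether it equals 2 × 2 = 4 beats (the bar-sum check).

1) 0.0ms=0b +276.498ms=2/7b
2) 276.498ms=2/7b +552.995ms=4/7b
3) 829.493ms=6/7b +276.498ms=2/7b
4) 1105.991ms=8/7b +276.498ms=2/7b
5) 1382.488ms=10/7b +276.498ms=2/7b
6) 1658.986ms=12/7b +276.498ms=2/7b
7) 1935.484ms=2b +1935.484ms=2b
Σ=4b of 4 (62bpm 2/4) — PASS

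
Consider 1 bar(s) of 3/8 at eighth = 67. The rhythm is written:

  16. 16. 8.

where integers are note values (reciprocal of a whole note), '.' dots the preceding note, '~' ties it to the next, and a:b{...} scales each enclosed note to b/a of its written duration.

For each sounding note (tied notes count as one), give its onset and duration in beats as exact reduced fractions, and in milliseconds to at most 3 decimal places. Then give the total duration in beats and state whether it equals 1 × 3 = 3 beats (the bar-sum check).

1) 0.0ms=0b +671.642ms=3/4b
2) 671.642ms=3/4b +671.642ms=3/4b
3) 1343.284ms=3/2b +1343.284ms=3/2b
Σ=3b of 3 (67bpm 3/8) — PASS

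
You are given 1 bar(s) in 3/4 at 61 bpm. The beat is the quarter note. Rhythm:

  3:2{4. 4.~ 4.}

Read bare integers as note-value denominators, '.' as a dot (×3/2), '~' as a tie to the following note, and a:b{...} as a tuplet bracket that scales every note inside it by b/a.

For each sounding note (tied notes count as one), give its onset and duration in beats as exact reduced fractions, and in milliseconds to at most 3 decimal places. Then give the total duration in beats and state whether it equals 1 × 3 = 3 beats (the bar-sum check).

1) 0.0ms=0b +983.607ms=1b
2) 983.607ms=1b +1967.213ms=2b
Σ=3b of 3 (61bpm 3/4) — PASS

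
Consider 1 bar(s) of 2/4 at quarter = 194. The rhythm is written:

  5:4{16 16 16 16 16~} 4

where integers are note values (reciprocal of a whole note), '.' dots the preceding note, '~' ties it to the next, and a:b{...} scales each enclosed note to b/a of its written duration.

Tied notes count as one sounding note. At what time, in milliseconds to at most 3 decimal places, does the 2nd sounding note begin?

1. 0.0ms @ 0 + 61.856ms (1/5)
2. 61.856ms @ 1/5 + 61.856ms (1/5)
3. 123.711ms @ 2/5 + 61.856ms (1/5)
4. 185.567ms @ 3/5 + 61.856ms (1/5)
5. 247.423ms @ 4/5 + 371.134ms (6/5)

note 2 onset = 1/5b = 61.856ms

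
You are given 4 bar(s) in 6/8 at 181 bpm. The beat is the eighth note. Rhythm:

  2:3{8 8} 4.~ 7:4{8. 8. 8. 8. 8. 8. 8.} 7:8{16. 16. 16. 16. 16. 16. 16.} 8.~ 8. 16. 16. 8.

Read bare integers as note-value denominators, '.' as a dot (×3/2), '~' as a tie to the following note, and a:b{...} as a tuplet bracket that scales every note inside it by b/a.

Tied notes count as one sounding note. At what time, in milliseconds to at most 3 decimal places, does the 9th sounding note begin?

1. 0.0ms @ 0 + 497.238ms (3/2)
2. 497.238ms @ 3/2 + 497.238ms (3/2)
3. 994.475ms @ 3 + 1278.611ms (27/7)
4. 2273.086ms @ 48/7 + 284.136ms (6/7)
5. 2557.222ms @ 54/7 + 284.136ms (6/7)
6. 2841.358ms @ 60/7 + 284.136ms (6/7)
7. 3125.493ms @ 66/7 + 284.136ms (6/7)
8. 3409.629ms @ 72/7 + 284.136ms (6/7)
9. 3693.765ms @ 78/7 + 284.136ms (6/7)
10. 3977.901ms @ 12 + 284.136ms (6/7)
11. 4262.036ms @ 90/7 + 284.136ms (6/7)
12. 4546.172ms @ 96/7 + 284.136ms (6/7)
13. 4830.308ms @ 102/7 + 284.136ms (6/7)
14. 5114.444ms @ 108/7 + 284.136ms (6/7)
15. 5398.579ms @ 114/7 + 284.136ms (6/7)
16. 5682.715ms @ 120/7 + 284.136ms (6/7)
17. 5966.851ms @ 18 + 994.475ms (3)
18. 6961.326ms @ 21 + 248.619ms (3/4)
19. 7209.945ms @ 87/4 + 248.619ms (3/4)
20. 7458.564ms @ 45/2 + 497.238ms (3/2)

note 9 onset = 78/7b = 3693.765ms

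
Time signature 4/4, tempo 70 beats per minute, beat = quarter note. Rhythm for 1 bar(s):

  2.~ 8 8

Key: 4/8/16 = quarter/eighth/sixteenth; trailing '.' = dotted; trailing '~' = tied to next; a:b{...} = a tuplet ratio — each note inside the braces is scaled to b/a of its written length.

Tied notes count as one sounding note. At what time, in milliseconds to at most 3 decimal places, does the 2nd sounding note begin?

note 2 onset = 7/2b = 3000.0ms

1. 0.0ms @ 0 + 3000.0ms (7/2)
2. 3000.0ms @ 7/2 + 428.571ms (1/2)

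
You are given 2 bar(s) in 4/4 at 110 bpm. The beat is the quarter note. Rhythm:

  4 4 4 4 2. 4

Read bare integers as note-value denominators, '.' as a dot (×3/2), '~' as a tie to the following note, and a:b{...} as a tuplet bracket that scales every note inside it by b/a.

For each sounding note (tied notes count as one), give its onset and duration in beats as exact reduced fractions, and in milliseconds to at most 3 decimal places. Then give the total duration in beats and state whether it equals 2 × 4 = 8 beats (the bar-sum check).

1) 0.0ms=0b +545.455ms=1b
2) 545.455ms=1b +545.455ms=1b
3) 1090.909ms=2b +545.455ms=1b
4) 1636.364ms=3b +545.455ms=1b
5) 2181.818ms=4b +1636.364ms=3b
6) 3818.182ms=7b +545.455ms=1b
Σ=8b of 8 (110bpm 4/4) — PASS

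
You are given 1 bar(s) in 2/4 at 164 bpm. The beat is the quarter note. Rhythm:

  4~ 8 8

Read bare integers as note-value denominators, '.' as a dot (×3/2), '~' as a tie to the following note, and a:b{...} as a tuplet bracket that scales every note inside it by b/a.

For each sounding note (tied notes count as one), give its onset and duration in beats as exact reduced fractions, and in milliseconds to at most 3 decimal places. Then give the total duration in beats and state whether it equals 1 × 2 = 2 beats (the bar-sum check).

1) 0.0ms=0b +548.78ms=3/2b
2) 548.78ms=3/2b +182.927ms=1/2b
Σ=2b of 2 (164bpm 2/4) — PASS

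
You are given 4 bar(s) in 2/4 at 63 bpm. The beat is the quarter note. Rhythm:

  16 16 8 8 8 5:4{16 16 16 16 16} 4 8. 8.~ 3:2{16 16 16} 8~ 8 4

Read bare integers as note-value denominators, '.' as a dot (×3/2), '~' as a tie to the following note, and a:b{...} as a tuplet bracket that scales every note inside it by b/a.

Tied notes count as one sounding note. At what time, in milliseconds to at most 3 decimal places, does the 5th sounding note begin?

1. 0.0ms @ 0 + 238.095ms (1/4)
2. 238.095ms @ 1/4 + 238.095ms (1/4)
3. 476.19ms @ 1/2 + 476.19ms (1/2)
4. 952.381ms @ 1 + 476.19ms (1/2)
5. 1428.571ms @ 3/2 + 476.19ms (1/2)
6. 1904.762ms @ 2 + 190.476ms (1/5)
7. 2095.238ms @ 11/5 + 190.476ms (1/5)
8. 2285.714ms @ 12/5 + 190.476ms (1/5)
9. 2476.19ms @ 13/5 + 190.476ms (1/5)
10. 2666.667ms @ 14/5 + 190.476ms (1/5)
11. 2857.143ms @ 3 + 952.381ms (1)
12. 3809.524ms @ 4 + 714.286ms (3/4)
13. 4523.81ms @ 19/4 + 873.016ms (11/12)
14. 5396.825ms @ 17/3 + 158.73ms (1/6)
15. 5555.556ms @ 35/6 + 158.73ms (1/6)
16. 5714.286ms @ 6 + 952.381ms (1)
17. 6666.667ms @ 7 + 952.381ms (1)

note 5 onset = 3/2b = 1428.571ms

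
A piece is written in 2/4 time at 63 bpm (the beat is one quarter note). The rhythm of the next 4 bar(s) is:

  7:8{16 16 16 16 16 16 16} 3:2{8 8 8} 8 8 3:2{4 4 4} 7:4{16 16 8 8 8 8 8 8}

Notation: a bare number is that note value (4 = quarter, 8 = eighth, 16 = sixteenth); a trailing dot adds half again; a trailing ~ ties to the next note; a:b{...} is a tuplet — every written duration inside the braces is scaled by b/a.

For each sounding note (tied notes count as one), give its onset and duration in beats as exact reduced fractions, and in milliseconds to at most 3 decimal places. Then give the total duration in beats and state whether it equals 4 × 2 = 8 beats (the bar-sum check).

1) 0.0ms=0b +272.109ms=2/7b
2) 272.109ms=2/7b +272.109ms=2/7b
3) 544.218ms=4/7b +272.109ms=2/7b
4) 816.327ms=6/7b +272.109ms=2/7b
5) 1088.435ms=8/7b +272.109ms=2/7b
6) 1360.544ms=10/7b +272.109ms=2/7b
7) 1632.653ms=12/7b +272.109ms=2/7b
8) 1904.762ms=2b +317.46ms=1/3b
9) 2222.222ms=7/3b +317.46ms=1/3b
10) 2539.683ms=8/3b +317.46ms=1/3b
11) 2857.143ms=3b +476.19ms=1/2b
12) 3333.333ms=7/2b +476.19ms=1/2b
13) 3809.524ms=4b +634.921ms=2/3b
14) 4444.444ms=14/3b +634.921ms=2/3b
15) 5079.365ms=16/3b +634.921ms=2/3b
16) 5714.286ms=6b +136.054ms=1/7b
17) 5850.34ms=43/7b +136.054ms=1/7b
18) 5986.395ms=44/7b +272.109ms=2/7b
19) 6258.503ms=46/7b +272.109ms=2/7b
20) 6530.612ms=48/7b +272.109ms=2/7b
21) 6802.721ms=50/7b +272.109ms=2/7b
22) 7074.83ms=52/7b +272.109ms=2/7b
23) 7346.939ms=54/7b +272.109ms=2/7b
Σ=8b of 8 (63bpm 2/4) — PASS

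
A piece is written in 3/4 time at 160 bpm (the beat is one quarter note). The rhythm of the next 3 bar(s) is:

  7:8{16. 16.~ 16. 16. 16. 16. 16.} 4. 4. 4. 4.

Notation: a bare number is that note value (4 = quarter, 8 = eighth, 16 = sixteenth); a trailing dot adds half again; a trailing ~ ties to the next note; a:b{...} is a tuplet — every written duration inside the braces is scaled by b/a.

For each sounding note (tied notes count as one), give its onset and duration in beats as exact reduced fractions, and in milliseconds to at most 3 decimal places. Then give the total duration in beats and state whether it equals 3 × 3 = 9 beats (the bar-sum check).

1) 0.0ms=0b +160.714ms=3/7b
2) 160.714ms=3/7b +321.429ms=6/7b
3) 482.143ms=9/7b +160.714ms=3/7b
4) 642.857ms=12/7b +160.714ms=3/7b
5) 803.571ms=15/7b +160.714ms=3/7b
6) 964.286ms=18/7b +160.714ms=3/7b
7) 1125.0ms=3b +562.5ms=3/2b
8) 1687.5ms=9/2b +562.5ms=3/2b
9) 2250.0ms=6b +562.5ms=3/2b
10) 2812.5ms=15/2b +562.5ms=3/2b
Σ=9b of 9 (160bpm 3/4) — PASS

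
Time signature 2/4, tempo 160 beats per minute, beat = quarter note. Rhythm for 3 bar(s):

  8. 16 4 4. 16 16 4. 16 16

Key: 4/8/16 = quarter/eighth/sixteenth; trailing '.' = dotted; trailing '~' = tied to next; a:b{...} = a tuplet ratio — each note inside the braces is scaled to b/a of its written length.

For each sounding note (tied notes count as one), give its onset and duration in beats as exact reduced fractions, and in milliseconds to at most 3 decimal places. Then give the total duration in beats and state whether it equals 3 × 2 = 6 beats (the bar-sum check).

1) 0.0ms=0b +281.25ms=3/4b
2) 281.25ms=3/4b +93.75ms=1/4b
3) 375.0ms=1b +375.0ms=1b
4) 750.0ms=2b +562.5ms=3/2b
5) 1312.5ms=7/2b +93.75ms=1/4b
6) 1406.25ms=15/4b +93.75ms=1/4b
7) 1500.0ms=4b +562.5ms=3/2b
8) 2062.5ms=11/2b +93.75ms=1/4b
9) 2156.25ms=23/4b +93.75ms=1/4b
Σ=6b of 6 (160bpm 2/4) — PASS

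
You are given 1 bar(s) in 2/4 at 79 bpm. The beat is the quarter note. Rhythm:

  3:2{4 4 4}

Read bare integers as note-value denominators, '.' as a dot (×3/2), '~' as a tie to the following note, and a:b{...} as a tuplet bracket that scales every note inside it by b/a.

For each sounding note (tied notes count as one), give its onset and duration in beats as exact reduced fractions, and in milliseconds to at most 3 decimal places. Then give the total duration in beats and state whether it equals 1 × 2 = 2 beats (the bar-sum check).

1) 0.0ms=0b +506.329ms=2/3b
2) 506.329ms=2/3b +506.329ms=2/3b
3) 1012.658ms=4/3b +506.329ms=2/3b
Σ=2b of 2 (79bpm 2/4) — PASS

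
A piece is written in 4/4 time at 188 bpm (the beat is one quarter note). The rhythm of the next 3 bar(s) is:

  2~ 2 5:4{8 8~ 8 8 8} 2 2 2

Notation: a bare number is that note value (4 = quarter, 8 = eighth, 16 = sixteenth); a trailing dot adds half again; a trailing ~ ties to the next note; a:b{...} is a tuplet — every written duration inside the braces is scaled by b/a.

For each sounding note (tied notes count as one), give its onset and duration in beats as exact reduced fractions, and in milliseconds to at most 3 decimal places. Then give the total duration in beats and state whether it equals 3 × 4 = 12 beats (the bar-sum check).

1) 0.0ms=0b +1276.596ms=4b
2) 1276.596ms=4b +127.66ms=2/5b
3) 1404.255ms=22/5b +255.319ms=4/5b
4) 1659.574ms=26/5b +127.66ms=2/5b
5) 1787.234ms=28/5b +127.66ms=2/5b
6) 1914.894ms=6b +638.298ms=2b
7) 2553.191ms=8b +638.298ms=2b
8) 3191.489ms=10b +638.298ms=2b
Σ=12b of 12 (188bpm 4/4) — PASS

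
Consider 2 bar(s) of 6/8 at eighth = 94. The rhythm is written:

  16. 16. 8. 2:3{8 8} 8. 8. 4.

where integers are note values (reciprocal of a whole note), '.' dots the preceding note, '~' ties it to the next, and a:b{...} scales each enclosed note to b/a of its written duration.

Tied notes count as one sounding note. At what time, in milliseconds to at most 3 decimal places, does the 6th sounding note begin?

note 6 onset = 6b = 3829.787ms

1. 0.0ms @ 0 + 478.723ms (3/4)
2. 478.723ms @ 3/4 + 478.723ms (3/4)
3. 957.447ms @ 3/2 + 957.447ms (3/2)
4. 1914.894ms @ 3 + 957.447ms (3/2)
5. 2872.34ms @ 9/2 + 957.447ms (3/2)
6. 3829.787ms @ 6 + 957.447ms (3/2)
7. 4787.234ms @ 15/2 + 957.447ms (3/2)
8. 5744.681ms @ 9 + 1914.894ms (3)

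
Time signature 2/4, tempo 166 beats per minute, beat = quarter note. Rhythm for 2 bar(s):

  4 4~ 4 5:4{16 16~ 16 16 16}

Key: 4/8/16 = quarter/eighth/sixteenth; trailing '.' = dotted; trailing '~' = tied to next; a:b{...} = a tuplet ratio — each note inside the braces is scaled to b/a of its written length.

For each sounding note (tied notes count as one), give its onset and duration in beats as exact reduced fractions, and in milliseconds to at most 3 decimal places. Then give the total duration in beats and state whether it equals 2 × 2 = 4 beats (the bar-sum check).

1) 0.0ms=0b +361.446ms=1b
2) 361.446ms=1b +722.892ms=2b
3) 1084.337ms=3b +72.289ms=1/5b
4) 1156.627ms=16/5b +144.578ms=2/5b
5) 1301.205ms=18/5b +72.289ms=1/5b
6) 1373.494ms=19/5b +72.289ms=1/5b
Σ=4b of 4 (166bpm 2/4) — PASS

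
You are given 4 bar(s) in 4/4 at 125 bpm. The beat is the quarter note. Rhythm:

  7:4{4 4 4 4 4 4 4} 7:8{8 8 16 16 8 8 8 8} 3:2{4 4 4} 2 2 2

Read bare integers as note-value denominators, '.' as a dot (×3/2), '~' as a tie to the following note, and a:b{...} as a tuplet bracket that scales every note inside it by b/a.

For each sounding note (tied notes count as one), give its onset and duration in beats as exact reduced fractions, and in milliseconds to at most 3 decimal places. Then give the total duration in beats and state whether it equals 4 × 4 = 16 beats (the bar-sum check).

1) 0.0ms=0b +274.286ms=4/7b
2) 274.286ms=4/7b +274.286ms=4/7b
3) 548.571ms=8/7b +274.286ms=4/7b
4) 822.857ms=12/7b +274.286ms=4/7b
5) 1097.143ms=16/7b +274.286ms=4/7b
6) 1371.429ms=20/7b +274.286ms=4/7b
7) 1645.714ms=24/7b +274.286ms=4/7b
8) 1920.0ms=4b +274.286ms=4/7b
9) 2194.286ms=32/7b +274.286ms=4/7b
10) 2468.571ms=36/7b +137.143ms=2/7b
11) 2605.714ms=38/7b +137.143ms=2/7b
12) 2742.857ms=40/7b +274.286ms=4/7b
13) 3017.143ms=44/7b +274.286ms=4/7b
14) 3291.429ms=48/7b +274.286ms=4/7b
15) 3565.714ms=52/7b +274.286ms=4/7b
16) 3840.0ms=8b +320.0ms=2/3b
17) 4160.0ms=26/3b +320.0ms=2/3b
18) 4480.0ms=28/3b +320.0ms=2/3b
19) 4800.0ms=10b +960.0ms=2b
20) 5760.0ms=12b +960.0ms=2b
21) 6720.0ms=14b +960.0ms=2b
Σ=16b of 16 (125bpm 4/4) — PASS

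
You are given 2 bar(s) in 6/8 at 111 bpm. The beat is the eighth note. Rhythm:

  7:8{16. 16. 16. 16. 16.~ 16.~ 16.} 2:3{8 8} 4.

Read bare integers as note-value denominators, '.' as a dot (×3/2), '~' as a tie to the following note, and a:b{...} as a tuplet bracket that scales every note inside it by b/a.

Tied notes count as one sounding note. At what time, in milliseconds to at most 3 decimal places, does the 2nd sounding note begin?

note 2 onset = 6/7b = 463.32ms

1. 0.0ms @ 0 + 463.32ms (6/7)
2. 463.32ms @ 6/7 + 463.32ms (6/7)
3. 926.641ms @ 12/7 + 463.32ms (6/7)
4. 1389.961ms @ 18/7 + 463.32ms (6/7)
5. 1853.282ms @ 24/7 + 1389.961ms (18/7)
6. 3243.243ms @ 6 + 810.811ms (3/2)
7. 4054.054ms @ 15/2 + 810.811ms (3/2)
8. 4864.865ms @ 9 + 1621.622ms (3)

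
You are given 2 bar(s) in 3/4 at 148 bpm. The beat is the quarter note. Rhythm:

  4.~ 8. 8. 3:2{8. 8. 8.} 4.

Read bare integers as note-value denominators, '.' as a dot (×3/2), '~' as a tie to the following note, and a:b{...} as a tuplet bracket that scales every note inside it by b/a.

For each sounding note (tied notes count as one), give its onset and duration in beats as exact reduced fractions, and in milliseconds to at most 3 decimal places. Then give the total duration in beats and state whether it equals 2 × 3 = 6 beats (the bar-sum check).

1) 0.0ms=0b +912.162ms=9/4b
2) 912.162ms=9/4b +304.054ms=3/4b
3) 1216.216ms=3b +202.703ms=1/2b
4) 1418.919ms=7/2b +202.703ms=1/2b
5) 1621.622ms=4b +202.703ms=1/2b
6) 1824.324ms=9/2b +608.108ms=3/2b
Σ=6b of 6 (148bpm 3/4) — PASS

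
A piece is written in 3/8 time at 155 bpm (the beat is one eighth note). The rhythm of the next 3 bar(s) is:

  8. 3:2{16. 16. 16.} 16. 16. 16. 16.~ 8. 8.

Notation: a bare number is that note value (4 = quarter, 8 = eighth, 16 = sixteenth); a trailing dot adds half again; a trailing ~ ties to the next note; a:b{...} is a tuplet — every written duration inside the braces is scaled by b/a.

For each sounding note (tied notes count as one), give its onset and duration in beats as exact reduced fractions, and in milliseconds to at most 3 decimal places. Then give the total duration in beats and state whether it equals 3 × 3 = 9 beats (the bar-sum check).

1) 0.0ms=0b +580.645ms=3/2b
2) 580.645ms=3/2b +193.548ms=1/2b
3) 774.194ms=2b +193.548ms=1/2b
4) 967.742ms=5/2b +193.548ms=1/2b
5) 1161.29ms=3b +290.323ms=3/4b
6) 1451.613ms=15/4b +290.323ms=3/4b
7) 1741.935ms=9/2b +290.323ms=3/4b
8) 2032.258ms=21/4b +870.968ms=9/4b
9) 2903.226ms=15/2b +580.645ms=3/2b
Σ=9b of 9 (155bpm 3/8) — PASS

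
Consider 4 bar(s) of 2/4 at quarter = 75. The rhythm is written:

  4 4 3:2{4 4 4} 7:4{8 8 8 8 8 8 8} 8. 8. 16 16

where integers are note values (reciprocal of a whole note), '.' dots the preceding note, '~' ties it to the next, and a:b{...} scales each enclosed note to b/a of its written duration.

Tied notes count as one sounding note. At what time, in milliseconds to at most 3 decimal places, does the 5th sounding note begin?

note 5 onset = 10/3b = 2666.667ms

1. 0.0ms @ 0 + 800.0ms (1)
2. 800.0ms @ 1 + 800.0ms (1)
3. 1600.0ms @ 2 + 533.333ms (2/3)
4. 2133.333ms @ 8/3 + 533.333ms (2/3)
5. 2666.667ms @ 10/3 + 533.333ms (2/3)
6. 3200.0ms @ 4 + 228.571ms (2/7)
7. 3428.571ms @ 30/7 + 228.571ms (2/7)
8. 3657.143ms @ 32/7 + 228.571ms (2/7)
9. 3885.714ms @ 34/7 + 228.571ms (2/7)
10. 4114.286ms @ 36/7 + 228.571ms (2/7)
11. 4342.857ms @ 38/7 + 228.571ms (2/7)
12. 4571.429ms @ 40/7 + 228.571ms (2/7)
13. 4800.0ms @ 6 + 600.0ms (3/4)
14. 5400.0ms @ 27/4 + 600.0ms (3/4)
15. 6000.0ms @ 15/2 + 200.0ms (1/4)
16. 6200.0ms @ 31/4 + 200.0ms (1/4)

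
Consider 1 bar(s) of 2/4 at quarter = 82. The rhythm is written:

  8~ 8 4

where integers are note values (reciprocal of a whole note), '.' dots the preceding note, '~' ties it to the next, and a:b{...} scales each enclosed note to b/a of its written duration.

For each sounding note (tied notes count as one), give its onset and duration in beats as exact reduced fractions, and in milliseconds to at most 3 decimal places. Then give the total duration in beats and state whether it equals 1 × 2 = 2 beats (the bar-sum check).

1) 0.0ms=0b +731.707ms=1b
2) 731.707ms=1b +731.707ms=1b
Σ=2b of 2 (82bpm 2/4) — PASS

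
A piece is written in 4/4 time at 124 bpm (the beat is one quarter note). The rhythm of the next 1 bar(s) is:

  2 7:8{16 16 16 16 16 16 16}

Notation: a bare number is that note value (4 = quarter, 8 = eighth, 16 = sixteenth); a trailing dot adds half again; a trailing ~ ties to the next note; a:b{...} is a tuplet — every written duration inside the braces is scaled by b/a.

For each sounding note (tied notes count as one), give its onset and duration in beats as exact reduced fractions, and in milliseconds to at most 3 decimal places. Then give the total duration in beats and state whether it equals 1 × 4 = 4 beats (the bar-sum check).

1) 0.0ms=0b +967.742ms=2b
2) 967.742ms=2b +138.249ms=2/7b
3) 1105.991ms=16/7b +138.249ms=2/7b
4) 1244.24ms=18/7b +138.249ms=2/7b
5) 1382.488ms=20/7b +138.249ms=2/7b
6) 1520.737ms=22/7b +138.249ms=2/7b
7) 1658.986ms=24/7b +138.249ms=2/7b
8) 1797.235ms=26/7b +138.249ms=2/7b
Σ=4b of 4 (124bpm 4/4) — PASS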